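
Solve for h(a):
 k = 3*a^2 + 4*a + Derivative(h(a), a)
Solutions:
 h(a) = C1 - a^3 - 2*a^2 + a*k


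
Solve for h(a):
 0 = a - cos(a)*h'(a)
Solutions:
 h(a) = C1 + Integral(a/cos(a), a)


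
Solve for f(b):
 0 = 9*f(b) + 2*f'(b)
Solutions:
 f(b) = C1*exp(-9*b/2)


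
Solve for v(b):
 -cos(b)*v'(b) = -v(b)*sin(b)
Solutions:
 v(b) = C1/cos(b)


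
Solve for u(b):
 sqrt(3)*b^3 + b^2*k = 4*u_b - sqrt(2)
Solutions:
 u(b) = C1 + sqrt(3)*b^4/16 + b^3*k/12 + sqrt(2)*b/4


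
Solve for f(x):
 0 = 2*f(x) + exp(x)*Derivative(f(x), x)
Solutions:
 f(x) = C1*exp(2*exp(-x))


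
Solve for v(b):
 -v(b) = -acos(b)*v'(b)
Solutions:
 v(b) = C1*exp(Integral(1/acos(b), b))


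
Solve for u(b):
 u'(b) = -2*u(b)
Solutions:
 u(b) = C1*exp(-2*b)


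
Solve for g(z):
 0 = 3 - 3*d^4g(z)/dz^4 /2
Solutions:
 g(z) = C1 + C2*z + C3*z^2 + C4*z^3 + z^4/12


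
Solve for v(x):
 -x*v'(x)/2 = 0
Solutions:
 v(x) = C1


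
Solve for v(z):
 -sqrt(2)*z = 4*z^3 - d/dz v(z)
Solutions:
 v(z) = C1 + z^4 + sqrt(2)*z^2/2


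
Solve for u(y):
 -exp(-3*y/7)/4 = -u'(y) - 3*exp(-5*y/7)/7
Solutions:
 u(y) = C1 - 7*exp(-3*y/7)/12 + 3*exp(-5*y/7)/5


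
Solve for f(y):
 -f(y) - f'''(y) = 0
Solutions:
 f(y) = C3*exp(-y) + (C1*sin(sqrt(3)*y/2) + C2*cos(sqrt(3)*y/2))*exp(y/2)


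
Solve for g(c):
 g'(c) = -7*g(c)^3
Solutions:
 g(c) = -sqrt(2)*sqrt(-1/(C1 - 7*c))/2
 g(c) = sqrt(2)*sqrt(-1/(C1 - 7*c))/2


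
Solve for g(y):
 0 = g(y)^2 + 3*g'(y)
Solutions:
 g(y) = 3/(C1 + y)


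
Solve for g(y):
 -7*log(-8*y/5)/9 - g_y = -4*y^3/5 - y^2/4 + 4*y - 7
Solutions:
 g(y) = C1 + y^4/5 + y^3/12 - 2*y^2 - 7*y*log(-y)/9 + 7*y*(-3*log(2) + log(5) + 10)/9


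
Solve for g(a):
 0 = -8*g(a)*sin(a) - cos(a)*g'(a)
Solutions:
 g(a) = C1*cos(a)^8


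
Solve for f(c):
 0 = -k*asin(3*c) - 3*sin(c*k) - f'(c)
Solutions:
 f(c) = C1 - k*(c*asin(3*c) + sqrt(1 - 9*c^2)/3) - 3*Piecewise((-cos(c*k)/k, Ne(k, 0)), (0, True))


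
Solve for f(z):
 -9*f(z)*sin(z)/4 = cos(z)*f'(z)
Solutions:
 f(z) = C1*cos(z)^(9/4)


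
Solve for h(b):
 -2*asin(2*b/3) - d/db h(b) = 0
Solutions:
 h(b) = C1 - 2*b*asin(2*b/3) - sqrt(9 - 4*b^2)


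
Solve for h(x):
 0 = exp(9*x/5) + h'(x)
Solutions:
 h(x) = C1 - 5*exp(9*x/5)/9


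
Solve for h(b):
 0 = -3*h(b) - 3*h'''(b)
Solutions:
 h(b) = C3*exp(-b) + (C1*sin(sqrt(3)*b/2) + C2*cos(sqrt(3)*b/2))*exp(b/2)


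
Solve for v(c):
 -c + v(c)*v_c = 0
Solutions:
 v(c) = -sqrt(C1 + c^2)
 v(c) = sqrt(C1 + c^2)


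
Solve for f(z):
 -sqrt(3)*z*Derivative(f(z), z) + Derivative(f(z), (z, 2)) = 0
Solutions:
 f(z) = C1 + C2*erfi(sqrt(2)*3^(1/4)*z/2)


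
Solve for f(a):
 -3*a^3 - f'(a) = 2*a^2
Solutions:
 f(a) = C1 - 3*a^4/4 - 2*a^3/3


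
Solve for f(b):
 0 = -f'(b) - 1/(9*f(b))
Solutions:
 f(b) = -sqrt(C1 - 2*b)/3
 f(b) = sqrt(C1 - 2*b)/3


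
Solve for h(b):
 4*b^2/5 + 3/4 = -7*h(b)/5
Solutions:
 h(b) = -4*b^2/7 - 15/28


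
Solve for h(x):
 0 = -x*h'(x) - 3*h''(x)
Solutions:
 h(x) = C1 + C2*erf(sqrt(6)*x/6)


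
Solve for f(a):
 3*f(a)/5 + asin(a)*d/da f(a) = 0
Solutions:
 f(a) = C1*exp(-3*Integral(1/asin(a), a)/5)


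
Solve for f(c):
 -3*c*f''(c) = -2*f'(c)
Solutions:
 f(c) = C1 + C2*c^(5/3)


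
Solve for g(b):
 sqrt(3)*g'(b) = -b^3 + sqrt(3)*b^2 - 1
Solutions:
 g(b) = C1 - sqrt(3)*b^4/12 + b^3/3 - sqrt(3)*b/3


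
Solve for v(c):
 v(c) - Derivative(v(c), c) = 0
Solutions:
 v(c) = C1*exp(c)


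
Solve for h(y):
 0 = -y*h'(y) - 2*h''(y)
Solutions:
 h(y) = C1 + C2*erf(y/2)


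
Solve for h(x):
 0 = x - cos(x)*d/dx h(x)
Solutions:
 h(x) = C1 + Integral(x/cos(x), x)


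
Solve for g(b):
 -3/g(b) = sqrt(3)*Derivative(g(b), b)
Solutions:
 g(b) = -sqrt(C1 - 2*sqrt(3)*b)
 g(b) = sqrt(C1 - 2*sqrt(3)*b)


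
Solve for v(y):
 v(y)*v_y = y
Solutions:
 v(y) = -sqrt(C1 + y^2)
 v(y) = sqrt(C1 + y^2)


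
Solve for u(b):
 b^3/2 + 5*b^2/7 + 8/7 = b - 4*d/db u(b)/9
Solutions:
 u(b) = C1 - 9*b^4/32 - 15*b^3/28 + 9*b^2/8 - 18*b/7


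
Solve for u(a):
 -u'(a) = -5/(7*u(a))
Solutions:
 u(a) = -sqrt(C1 + 70*a)/7
 u(a) = sqrt(C1 + 70*a)/7


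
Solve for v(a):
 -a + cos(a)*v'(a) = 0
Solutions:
 v(a) = C1 + Integral(a/cos(a), a)


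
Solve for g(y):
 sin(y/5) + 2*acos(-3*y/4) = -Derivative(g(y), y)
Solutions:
 g(y) = C1 - 2*y*acos(-3*y/4) - 2*sqrt(16 - 9*y^2)/3 + 5*cos(y/5)


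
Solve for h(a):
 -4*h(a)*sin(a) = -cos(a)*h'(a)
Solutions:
 h(a) = C1/cos(a)^4


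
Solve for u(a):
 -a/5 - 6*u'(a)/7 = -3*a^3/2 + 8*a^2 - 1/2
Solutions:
 u(a) = C1 + 7*a^4/16 - 28*a^3/9 - 7*a^2/60 + 7*a/12


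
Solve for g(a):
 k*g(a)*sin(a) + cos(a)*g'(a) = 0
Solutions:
 g(a) = C1*exp(k*log(cos(a)))


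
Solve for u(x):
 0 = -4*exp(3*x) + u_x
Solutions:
 u(x) = C1 + 4*exp(3*x)/3


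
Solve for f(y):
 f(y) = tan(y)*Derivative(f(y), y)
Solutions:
 f(y) = C1*sin(y)


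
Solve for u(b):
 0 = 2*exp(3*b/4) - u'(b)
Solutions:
 u(b) = C1 + 8*exp(3*b/4)/3


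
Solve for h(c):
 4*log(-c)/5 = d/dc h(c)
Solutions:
 h(c) = C1 + 4*c*log(-c)/5 - 4*c/5


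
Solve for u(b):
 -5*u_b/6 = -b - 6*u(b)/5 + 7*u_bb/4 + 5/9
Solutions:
 u(b) = C1*exp(b*(-25 + sqrt(8185))/105) + C2*exp(-b*(25 + sqrt(8185))/105) - 5*b/6 - 25/216


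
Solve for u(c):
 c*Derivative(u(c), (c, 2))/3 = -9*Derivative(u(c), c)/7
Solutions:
 u(c) = C1 + C2/c^(20/7)


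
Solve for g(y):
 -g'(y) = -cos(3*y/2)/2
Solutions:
 g(y) = C1 + sin(3*y/2)/3


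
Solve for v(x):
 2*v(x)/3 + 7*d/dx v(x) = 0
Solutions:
 v(x) = C1*exp(-2*x/21)


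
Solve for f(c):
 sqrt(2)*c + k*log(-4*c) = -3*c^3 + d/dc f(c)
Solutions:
 f(c) = C1 + 3*c^4/4 + sqrt(2)*c^2/2 + c*k*log(-c) + c*k*(-1 + 2*log(2))


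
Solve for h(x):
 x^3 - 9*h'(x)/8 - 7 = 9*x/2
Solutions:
 h(x) = C1 + 2*x^4/9 - 2*x^2 - 56*x/9


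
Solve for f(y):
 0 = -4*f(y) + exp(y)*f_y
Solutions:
 f(y) = C1*exp(-4*exp(-y))


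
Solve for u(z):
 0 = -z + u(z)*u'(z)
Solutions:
 u(z) = -sqrt(C1 + z^2)
 u(z) = sqrt(C1 + z^2)


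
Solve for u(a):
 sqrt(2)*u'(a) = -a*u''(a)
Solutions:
 u(a) = C1 + C2*a^(1 - sqrt(2))


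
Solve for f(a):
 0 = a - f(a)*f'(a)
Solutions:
 f(a) = -sqrt(C1 + a^2)
 f(a) = sqrt(C1 + a^2)


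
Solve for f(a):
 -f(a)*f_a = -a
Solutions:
 f(a) = -sqrt(C1 + a^2)
 f(a) = sqrt(C1 + a^2)


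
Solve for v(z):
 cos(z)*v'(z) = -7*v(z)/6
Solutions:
 v(z) = C1*(sin(z) - 1)^(7/12)/(sin(z) + 1)^(7/12)


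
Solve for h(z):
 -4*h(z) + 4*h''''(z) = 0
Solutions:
 h(z) = C1*exp(-z) + C2*exp(z) + C3*sin(z) + C4*cos(z)


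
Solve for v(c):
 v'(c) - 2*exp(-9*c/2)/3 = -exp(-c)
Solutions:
 v(c) = C1 + exp(-c) - 4*exp(-9*c/2)/27


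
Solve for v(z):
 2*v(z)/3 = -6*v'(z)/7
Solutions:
 v(z) = C1*exp(-7*z/9)


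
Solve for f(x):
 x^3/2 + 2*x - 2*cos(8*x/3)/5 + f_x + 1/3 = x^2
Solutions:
 f(x) = C1 - x^4/8 + x^3/3 - x^2 - x/3 + 3*sin(8*x/3)/20


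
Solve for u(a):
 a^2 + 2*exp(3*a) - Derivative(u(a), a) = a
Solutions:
 u(a) = C1 + a^3/3 - a^2/2 + 2*exp(3*a)/3


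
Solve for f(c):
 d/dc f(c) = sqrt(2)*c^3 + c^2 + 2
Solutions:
 f(c) = C1 + sqrt(2)*c^4/4 + c^3/3 + 2*c


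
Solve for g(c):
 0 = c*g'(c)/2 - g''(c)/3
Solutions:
 g(c) = C1 + C2*erfi(sqrt(3)*c/2)


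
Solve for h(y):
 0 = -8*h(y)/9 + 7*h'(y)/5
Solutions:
 h(y) = C1*exp(40*y/63)


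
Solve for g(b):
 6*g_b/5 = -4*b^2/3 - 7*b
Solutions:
 g(b) = C1 - 10*b^3/27 - 35*b^2/12


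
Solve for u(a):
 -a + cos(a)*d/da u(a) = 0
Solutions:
 u(a) = C1 + Integral(a/cos(a), a)


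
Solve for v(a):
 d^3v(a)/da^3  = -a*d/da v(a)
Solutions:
 v(a) = C1 + Integral(C2*airyai(-a) + C3*airybi(-a), a)


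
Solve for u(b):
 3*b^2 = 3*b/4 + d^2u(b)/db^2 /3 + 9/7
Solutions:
 u(b) = C1 + C2*b + 3*b^4/4 - 3*b^3/8 - 27*b^2/14


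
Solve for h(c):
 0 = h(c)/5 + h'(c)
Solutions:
 h(c) = C1*exp(-c/5)


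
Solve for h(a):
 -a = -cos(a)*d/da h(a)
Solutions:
 h(a) = C1 + Integral(a/cos(a), a)


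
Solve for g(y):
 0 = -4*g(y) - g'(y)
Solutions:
 g(y) = C1*exp(-4*y)


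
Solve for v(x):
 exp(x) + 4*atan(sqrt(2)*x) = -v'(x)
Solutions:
 v(x) = C1 - 4*x*atan(sqrt(2)*x) - exp(x) + sqrt(2)*log(2*x^2 + 1)


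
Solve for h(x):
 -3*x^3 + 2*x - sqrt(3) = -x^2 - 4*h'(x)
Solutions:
 h(x) = C1 + 3*x^4/16 - x^3/12 - x^2/4 + sqrt(3)*x/4


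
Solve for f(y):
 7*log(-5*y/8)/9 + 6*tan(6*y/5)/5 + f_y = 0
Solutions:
 f(y) = C1 - 7*y*log(-y)/9 - 7*y*log(5)/9 + 7*y/9 + 7*y*log(2)/3 + log(cos(6*y/5))


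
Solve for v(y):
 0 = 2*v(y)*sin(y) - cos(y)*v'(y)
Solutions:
 v(y) = C1/cos(y)^2


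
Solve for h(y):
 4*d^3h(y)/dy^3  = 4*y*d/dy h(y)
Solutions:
 h(y) = C1 + Integral(C2*airyai(y) + C3*airybi(y), y)


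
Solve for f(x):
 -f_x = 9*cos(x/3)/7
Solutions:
 f(x) = C1 - 27*sin(x/3)/7


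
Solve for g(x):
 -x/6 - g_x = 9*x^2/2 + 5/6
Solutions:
 g(x) = C1 - 3*x^3/2 - x^2/12 - 5*x/6


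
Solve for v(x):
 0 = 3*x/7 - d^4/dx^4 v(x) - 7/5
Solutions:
 v(x) = C1 + C2*x + C3*x^2 + C4*x^3 + x^5/280 - 7*x^4/120


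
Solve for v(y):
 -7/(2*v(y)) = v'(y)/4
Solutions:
 v(y) = -sqrt(C1 - 28*y)
 v(y) = sqrt(C1 - 28*y)


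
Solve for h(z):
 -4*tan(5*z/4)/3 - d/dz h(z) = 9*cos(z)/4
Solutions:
 h(z) = C1 + 16*log(cos(5*z/4))/15 - 9*sin(z)/4


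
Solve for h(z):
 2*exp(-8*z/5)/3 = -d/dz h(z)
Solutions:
 h(z) = C1 + 5*exp(-8*z/5)/12


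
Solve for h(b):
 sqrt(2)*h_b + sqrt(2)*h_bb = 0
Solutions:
 h(b) = C1 + C2*exp(-b)


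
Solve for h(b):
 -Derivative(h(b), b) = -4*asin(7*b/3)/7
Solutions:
 h(b) = C1 + 4*b*asin(7*b/3)/7 + 4*sqrt(9 - 49*b^2)/49


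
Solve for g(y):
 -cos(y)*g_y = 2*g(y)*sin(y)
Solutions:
 g(y) = C1*cos(y)^2


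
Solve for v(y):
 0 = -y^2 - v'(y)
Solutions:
 v(y) = C1 - y^3/3


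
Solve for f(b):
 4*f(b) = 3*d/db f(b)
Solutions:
 f(b) = C1*exp(4*b/3)


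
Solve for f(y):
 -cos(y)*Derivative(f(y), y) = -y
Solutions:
 f(y) = C1 + Integral(y/cos(y), y)


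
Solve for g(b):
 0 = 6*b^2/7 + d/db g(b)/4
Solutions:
 g(b) = C1 - 8*b^3/7


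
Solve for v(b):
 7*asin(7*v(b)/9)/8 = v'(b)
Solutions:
 Integral(1/asin(7*_y/9), (_y, v(b))) = C1 + 7*b/8


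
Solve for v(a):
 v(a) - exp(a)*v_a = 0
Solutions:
 v(a) = C1*exp(-exp(-a))


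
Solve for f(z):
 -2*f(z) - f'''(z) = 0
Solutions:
 f(z) = C3*exp(-2^(1/3)*z) + (C1*sin(2^(1/3)*sqrt(3)*z/2) + C2*cos(2^(1/3)*sqrt(3)*z/2))*exp(2^(1/3)*z/2)


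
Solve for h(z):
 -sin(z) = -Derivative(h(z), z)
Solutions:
 h(z) = C1 - cos(z)


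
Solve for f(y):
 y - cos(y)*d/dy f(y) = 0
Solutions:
 f(y) = C1 + Integral(y/cos(y), y)


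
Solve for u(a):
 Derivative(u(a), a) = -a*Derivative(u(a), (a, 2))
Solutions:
 u(a) = C1 + C2*log(a)


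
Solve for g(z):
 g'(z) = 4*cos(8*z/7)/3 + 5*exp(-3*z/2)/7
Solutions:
 g(z) = C1 + 7*sin(8*z/7)/6 - 10*exp(-3*z/2)/21


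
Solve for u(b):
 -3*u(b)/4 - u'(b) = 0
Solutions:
 u(b) = C1*exp(-3*b/4)


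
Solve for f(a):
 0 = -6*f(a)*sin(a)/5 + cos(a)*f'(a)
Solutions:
 f(a) = C1/cos(a)^(6/5)


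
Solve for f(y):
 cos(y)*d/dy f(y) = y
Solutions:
 f(y) = C1 + Integral(y/cos(y), y)


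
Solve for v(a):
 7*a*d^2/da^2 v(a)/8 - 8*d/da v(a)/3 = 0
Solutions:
 v(a) = C1 + C2*a^(85/21)


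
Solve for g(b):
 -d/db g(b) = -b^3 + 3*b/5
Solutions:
 g(b) = C1 + b^4/4 - 3*b^2/10


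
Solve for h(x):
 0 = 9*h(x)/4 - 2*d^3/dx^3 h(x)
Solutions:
 h(x) = C3*exp(3^(2/3)*x/2) + (C1*sin(3*3^(1/6)*x/4) + C2*cos(3*3^(1/6)*x/4))*exp(-3^(2/3)*x/4)


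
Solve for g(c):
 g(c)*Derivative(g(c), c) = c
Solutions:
 g(c) = -sqrt(C1 + c^2)
 g(c) = sqrt(C1 + c^2)


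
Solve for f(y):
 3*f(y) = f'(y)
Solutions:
 f(y) = C1*exp(3*y)


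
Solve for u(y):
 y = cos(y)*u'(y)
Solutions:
 u(y) = C1 + Integral(y/cos(y), y)


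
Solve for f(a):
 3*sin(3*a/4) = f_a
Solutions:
 f(a) = C1 - 4*cos(3*a/4)


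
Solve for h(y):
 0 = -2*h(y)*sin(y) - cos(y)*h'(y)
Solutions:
 h(y) = C1*cos(y)^2


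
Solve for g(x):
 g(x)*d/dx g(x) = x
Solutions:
 g(x) = -sqrt(C1 + x^2)
 g(x) = sqrt(C1 + x^2)


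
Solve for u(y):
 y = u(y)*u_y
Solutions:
 u(y) = -sqrt(C1 + y^2)
 u(y) = sqrt(C1 + y^2)


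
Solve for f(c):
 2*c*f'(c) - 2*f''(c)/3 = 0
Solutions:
 f(c) = C1 + C2*erfi(sqrt(6)*c/2)


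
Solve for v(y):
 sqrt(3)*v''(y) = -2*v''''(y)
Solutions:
 v(y) = C1 + C2*y + C3*sin(sqrt(2)*3^(1/4)*y/2) + C4*cos(sqrt(2)*3^(1/4)*y/2)


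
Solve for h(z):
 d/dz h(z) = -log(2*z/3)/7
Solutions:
 h(z) = C1 - z*log(z)/7 - z*log(2)/7 + z/7 + z*log(3)/7


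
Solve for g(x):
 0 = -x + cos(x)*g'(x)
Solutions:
 g(x) = C1 + Integral(x/cos(x), x)


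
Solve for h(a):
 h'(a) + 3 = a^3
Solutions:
 h(a) = C1 + a^4/4 - 3*a


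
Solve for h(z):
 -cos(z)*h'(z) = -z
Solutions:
 h(z) = C1 + Integral(z/cos(z), z)


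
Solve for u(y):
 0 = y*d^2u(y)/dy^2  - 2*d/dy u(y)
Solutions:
 u(y) = C1 + C2*y^3


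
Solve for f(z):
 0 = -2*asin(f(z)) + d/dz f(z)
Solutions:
 Integral(1/asin(_y), (_y, f(z))) = C1 + 2*z


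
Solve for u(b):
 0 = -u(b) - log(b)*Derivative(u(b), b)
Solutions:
 u(b) = C1*exp(-li(b))


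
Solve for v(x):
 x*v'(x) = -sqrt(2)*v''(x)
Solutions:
 v(x) = C1 + C2*erf(2^(1/4)*x/2)


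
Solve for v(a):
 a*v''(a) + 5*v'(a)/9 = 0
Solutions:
 v(a) = C1 + C2*a^(4/9)


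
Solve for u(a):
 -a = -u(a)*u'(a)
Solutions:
 u(a) = -sqrt(C1 + a^2)
 u(a) = sqrt(C1 + a^2)


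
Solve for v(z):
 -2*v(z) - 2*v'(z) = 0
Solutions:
 v(z) = C1*exp(-z)


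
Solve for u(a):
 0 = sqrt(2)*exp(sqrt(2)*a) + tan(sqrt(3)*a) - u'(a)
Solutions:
 u(a) = C1 + exp(sqrt(2)*a) - sqrt(3)*log(cos(sqrt(3)*a))/3


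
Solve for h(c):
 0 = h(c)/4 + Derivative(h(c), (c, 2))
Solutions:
 h(c) = C1*sin(c/2) + C2*cos(c/2)


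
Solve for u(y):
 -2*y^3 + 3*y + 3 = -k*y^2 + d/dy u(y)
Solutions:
 u(y) = C1 + k*y^3/3 - y^4/2 + 3*y^2/2 + 3*y


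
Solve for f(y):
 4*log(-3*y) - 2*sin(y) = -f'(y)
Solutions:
 f(y) = C1 - 4*y*log(-y) - 4*y*log(3) + 4*y - 2*cos(y)


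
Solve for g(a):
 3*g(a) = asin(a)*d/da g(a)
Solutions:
 g(a) = C1*exp(3*Integral(1/asin(a), a))


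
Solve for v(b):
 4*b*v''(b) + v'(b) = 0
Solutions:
 v(b) = C1 + C2*b^(3/4)


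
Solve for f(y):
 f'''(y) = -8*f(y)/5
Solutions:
 f(y) = C3*exp(-2*5^(2/3)*y/5) + (C1*sin(sqrt(3)*5^(2/3)*y/5) + C2*cos(sqrt(3)*5^(2/3)*y/5))*exp(5^(2/3)*y/5)


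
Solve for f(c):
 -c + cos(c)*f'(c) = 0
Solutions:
 f(c) = C1 + Integral(c/cos(c), c)


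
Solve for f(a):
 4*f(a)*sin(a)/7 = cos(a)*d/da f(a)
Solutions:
 f(a) = C1/cos(a)^(4/7)


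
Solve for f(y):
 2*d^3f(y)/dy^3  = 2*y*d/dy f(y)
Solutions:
 f(y) = C1 + Integral(C2*airyai(y) + C3*airybi(y), y)


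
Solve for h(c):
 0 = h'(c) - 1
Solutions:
 h(c) = C1 + c


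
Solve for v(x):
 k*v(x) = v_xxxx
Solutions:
 v(x) = C1*exp(-k^(1/4)*x) + C2*exp(k^(1/4)*x) + C3*exp(-I*k^(1/4)*x) + C4*exp(I*k^(1/4)*x)


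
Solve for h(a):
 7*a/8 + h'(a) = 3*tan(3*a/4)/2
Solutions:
 h(a) = C1 - 7*a^2/16 - 2*log(cos(3*a/4))


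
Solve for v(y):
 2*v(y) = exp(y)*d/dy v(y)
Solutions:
 v(y) = C1*exp(-2*exp(-y))


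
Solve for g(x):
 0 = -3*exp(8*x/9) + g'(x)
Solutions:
 g(x) = C1 + 27*exp(8*x/9)/8


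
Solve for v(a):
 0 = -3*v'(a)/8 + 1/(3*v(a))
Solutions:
 v(a) = -sqrt(C1 + 16*a)/3
 v(a) = sqrt(C1 + 16*a)/3


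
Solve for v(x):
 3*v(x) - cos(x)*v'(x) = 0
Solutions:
 v(x) = C1*(sin(x) + 1)^(3/2)/(sin(x) - 1)^(3/2)


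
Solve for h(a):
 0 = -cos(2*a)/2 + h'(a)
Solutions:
 h(a) = C1 + sin(2*a)/4


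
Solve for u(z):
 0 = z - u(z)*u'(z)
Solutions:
 u(z) = -sqrt(C1 + z^2)
 u(z) = sqrt(C1 + z^2)


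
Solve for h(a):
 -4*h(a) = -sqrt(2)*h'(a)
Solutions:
 h(a) = C1*exp(2*sqrt(2)*a)


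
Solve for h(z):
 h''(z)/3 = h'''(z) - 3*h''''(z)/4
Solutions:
 h(z) = C1 + C4*exp(2*z/3) + z*(C2 + C3*exp(z)^(2/3))


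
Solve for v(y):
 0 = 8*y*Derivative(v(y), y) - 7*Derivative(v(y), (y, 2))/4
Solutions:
 v(y) = C1 + C2*erfi(4*sqrt(7)*y/7)


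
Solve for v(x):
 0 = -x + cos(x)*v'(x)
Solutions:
 v(x) = C1 + Integral(x/cos(x), x)


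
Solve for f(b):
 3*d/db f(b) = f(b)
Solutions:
 f(b) = C1*exp(b/3)


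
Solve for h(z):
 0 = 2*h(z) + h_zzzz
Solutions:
 h(z) = (C1*sin(2^(3/4)*z/2) + C2*cos(2^(3/4)*z/2))*exp(-2^(3/4)*z/2) + (C3*sin(2^(3/4)*z/2) + C4*cos(2^(3/4)*z/2))*exp(2^(3/4)*z/2)


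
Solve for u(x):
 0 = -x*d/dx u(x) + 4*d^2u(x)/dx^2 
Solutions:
 u(x) = C1 + C2*erfi(sqrt(2)*x/4)


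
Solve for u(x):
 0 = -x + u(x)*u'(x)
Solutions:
 u(x) = -sqrt(C1 + x^2)
 u(x) = sqrt(C1 + x^2)


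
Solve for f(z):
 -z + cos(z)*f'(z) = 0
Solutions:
 f(z) = C1 + Integral(z/cos(z), z)


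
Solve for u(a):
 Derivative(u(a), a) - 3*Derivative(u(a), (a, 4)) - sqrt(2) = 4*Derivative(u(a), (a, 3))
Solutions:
 u(a) = C1 + C2*exp(-a) + C3*exp(a*(-1 + sqrt(13))/6) + C4*exp(-a*(1 + sqrt(13))/6) + sqrt(2)*a


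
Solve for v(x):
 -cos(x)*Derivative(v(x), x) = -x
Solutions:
 v(x) = C1 + Integral(x/cos(x), x)


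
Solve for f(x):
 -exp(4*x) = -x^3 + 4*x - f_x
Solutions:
 f(x) = C1 - x^4/4 + 2*x^2 + exp(4*x)/4


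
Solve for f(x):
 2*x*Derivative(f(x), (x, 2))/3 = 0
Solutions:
 f(x) = C1 + C2*x


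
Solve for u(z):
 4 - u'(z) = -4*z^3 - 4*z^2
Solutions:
 u(z) = C1 + z^4 + 4*z^3/3 + 4*z


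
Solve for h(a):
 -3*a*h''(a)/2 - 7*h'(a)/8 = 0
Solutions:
 h(a) = C1 + C2*a^(5/12)


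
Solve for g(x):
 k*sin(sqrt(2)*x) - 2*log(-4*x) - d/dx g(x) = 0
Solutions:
 g(x) = C1 - sqrt(2)*k*cos(sqrt(2)*x)/2 - 2*x*log(-x) - 4*x*log(2) + 2*x


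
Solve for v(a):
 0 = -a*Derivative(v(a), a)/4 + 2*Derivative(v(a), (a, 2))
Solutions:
 v(a) = C1 + C2*erfi(a/4)


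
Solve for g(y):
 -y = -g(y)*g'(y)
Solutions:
 g(y) = -sqrt(C1 + y^2)
 g(y) = sqrt(C1 + y^2)


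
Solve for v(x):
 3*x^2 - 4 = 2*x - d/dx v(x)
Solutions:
 v(x) = C1 - x^3 + x^2 + 4*x


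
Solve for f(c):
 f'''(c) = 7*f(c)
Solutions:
 f(c) = C3*exp(7^(1/3)*c) + (C1*sin(sqrt(3)*7^(1/3)*c/2) + C2*cos(sqrt(3)*7^(1/3)*c/2))*exp(-7^(1/3)*c/2)


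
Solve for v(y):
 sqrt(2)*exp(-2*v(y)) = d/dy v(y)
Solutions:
 v(y) = log(-sqrt(C1 + 2*sqrt(2)*y))
 v(y) = log(C1 + 2*sqrt(2)*y)/2


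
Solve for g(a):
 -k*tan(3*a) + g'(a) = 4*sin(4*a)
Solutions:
 g(a) = C1 - k*log(cos(3*a))/3 - cos(4*a)


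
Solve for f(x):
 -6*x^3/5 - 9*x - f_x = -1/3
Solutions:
 f(x) = C1 - 3*x^4/10 - 9*x^2/2 + x/3


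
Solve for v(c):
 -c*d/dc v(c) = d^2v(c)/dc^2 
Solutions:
 v(c) = C1 + C2*erf(sqrt(2)*c/2)


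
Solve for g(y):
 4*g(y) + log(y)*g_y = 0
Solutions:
 g(y) = C1*exp(-4*li(y))


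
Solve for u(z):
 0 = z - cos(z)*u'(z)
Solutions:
 u(z) = C1 + Integral(z/cos(z), z)


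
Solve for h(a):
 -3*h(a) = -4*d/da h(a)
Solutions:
 h(a) = C1*exp(3*a/4)


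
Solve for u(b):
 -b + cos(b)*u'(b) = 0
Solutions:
 u(b) = C1 + Integral(b/cos(b), b)


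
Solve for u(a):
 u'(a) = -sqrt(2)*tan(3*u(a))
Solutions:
 u(a) = -asin(C1*exp(-3*sqrt(2)*a))/3 + pi/3
 u(a) = asin(C1*exp(-3*sqrt(2)*a))/3


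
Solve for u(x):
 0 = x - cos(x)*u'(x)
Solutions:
 u(x) = C1 + Integral(x/cos(x), x)


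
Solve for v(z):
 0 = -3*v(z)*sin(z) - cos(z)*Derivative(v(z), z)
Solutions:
 v(z) = C1*cos(z)^3


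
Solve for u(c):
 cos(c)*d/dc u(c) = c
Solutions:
 u(c) = C1 + Integral(c/cos(c), c)


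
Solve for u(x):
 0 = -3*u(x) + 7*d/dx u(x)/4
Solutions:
 u(x) = C1*exp(12*x/7)


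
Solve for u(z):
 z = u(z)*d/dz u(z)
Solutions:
 u(z) = -sqrt(C1 + z^2)
 u(z) = sqrt(C1 + z^2)


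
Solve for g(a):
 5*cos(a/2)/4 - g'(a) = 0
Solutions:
 g(a) = C1 + 5*sin(a/2)/2


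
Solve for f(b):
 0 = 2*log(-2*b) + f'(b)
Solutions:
 f(b) = C1 - 2*b*log(-b) + 2*b*(1 - log(2))


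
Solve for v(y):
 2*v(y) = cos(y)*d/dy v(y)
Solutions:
 v(y) = C1*(sin(y) + 1)/(sin(y) - 1)


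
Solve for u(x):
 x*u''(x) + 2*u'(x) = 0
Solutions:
 u(x) = C1 + C2/x


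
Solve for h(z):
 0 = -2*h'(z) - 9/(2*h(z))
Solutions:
 h(z) = -sqrt(C1 - 18*z)/2
 h(z) = sqrt(C1 - 18*z)/2


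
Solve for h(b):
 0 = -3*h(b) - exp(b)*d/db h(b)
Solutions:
 h(b) = C1*exp(3*exp(-b))


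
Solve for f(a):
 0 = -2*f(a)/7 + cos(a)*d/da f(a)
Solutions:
 f(a) = C1*(sin(a) + 1)^(1/7)/(sin(a) - 1)^(1/7)


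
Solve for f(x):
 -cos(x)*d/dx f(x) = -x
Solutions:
 f(x) = C1 + Integral(x/cos(x), x)


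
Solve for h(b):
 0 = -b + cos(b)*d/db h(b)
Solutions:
 h(b) = C1 + Integral(b/cos(b), b)


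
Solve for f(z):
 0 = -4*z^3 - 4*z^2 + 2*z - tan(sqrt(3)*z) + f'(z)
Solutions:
 f(z) = C1 + z^4 + 4*z^3/3 - z^2 - sqrt(3)*log(cos(sqrt(3)*z))/3


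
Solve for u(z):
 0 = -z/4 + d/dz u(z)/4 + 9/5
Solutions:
 u(z) = C1 + z^2/2 - 36*z/5


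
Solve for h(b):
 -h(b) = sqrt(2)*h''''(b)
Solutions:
 h(b) = (C1*sin(2^(3/8)*b/2) + C2*cos(2^(3/8)*b/2))*exp(-2^(3/8)*b/2) + (C3*sin(2^(3/8)*b/2) + C4*cos(2^(3/8)*b/2))*exp(2^(3/8)*b/2)


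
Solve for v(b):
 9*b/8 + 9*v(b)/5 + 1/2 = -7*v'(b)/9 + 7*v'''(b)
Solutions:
 v(b) = C1*exp(-b*(70*630^(1/3)/(sqrt(4768269) + 2187)^(1/3) + 14700^(1/3)*(sqrt(4768269) + 2187)^(1/3))/1260)*sin(3^(1/6)*70^(1/3)*b*(-3^(2/3)*70^(1/3)*(sqrt(4768269) + 2187)^(1/3) + 210/(sqrt(4768269) + 2187)^(1/3))/1260) + C2*exp(-b*(70*630^(1/3)/(sqrt(4768269) + 2187)^(1/3) + 14700^(1/3)*(sqrt(4768269) + 2187)^(1/3))/1260)*cos(3^(1/6)*70^(1/3)*b*(-3^(2/3)*70^(1/3)*(sqrt(4768269) + 2187)^(1/3) + 210/(sqrt(4768269) + 2187)^(1/3))/1260) + C3*exp(b*(70*630^(1/3)/(sqrt(4768269) + 2187)^(1/3) + 14700^(1/3)*(sqrt(4768269) + 2187)^(1/3))/630) - 5*b/8 - 5/648


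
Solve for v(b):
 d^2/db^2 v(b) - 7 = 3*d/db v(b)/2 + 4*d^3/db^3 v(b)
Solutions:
 v(b) = C1 - 14*b/3 + (C2*sin(sqrt(23)*b/8) + C3*cos(sqrt(23)*b/8))*exp(b/8)


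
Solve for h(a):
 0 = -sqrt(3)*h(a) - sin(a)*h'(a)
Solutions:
 h(a) = C1*(cos(a) + 1)^(sqrt(3)/2)/(cos(a) - 1)^(sqrt(3)/2)


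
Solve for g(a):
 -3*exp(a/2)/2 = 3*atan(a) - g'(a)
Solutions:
 g(a) = C1 + 3*a*atan(a) + 3*exp(a/2) - 3*log(a^2 + 1)/2


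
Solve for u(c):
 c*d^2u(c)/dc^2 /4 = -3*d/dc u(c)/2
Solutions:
 u(c) = C1 + C2/c^5


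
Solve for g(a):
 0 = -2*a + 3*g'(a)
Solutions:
 g(a) = C1 + a^2/3


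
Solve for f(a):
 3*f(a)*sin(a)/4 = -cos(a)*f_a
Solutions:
 f(a) = C1*cos(a)^(3/4)


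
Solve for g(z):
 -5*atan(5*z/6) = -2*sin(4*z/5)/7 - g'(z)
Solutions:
 g(z) = C1 + 5*z*atan(5*z/6) - 3*log(25*z^2 + 36) + 5*cos(4*z/5)/14


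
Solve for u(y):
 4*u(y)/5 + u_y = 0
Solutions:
 u(y) = C1*exp(-4*y/5)


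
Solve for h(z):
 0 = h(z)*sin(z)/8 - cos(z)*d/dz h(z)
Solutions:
 h(z) = C1/cos(z)^(1/8)


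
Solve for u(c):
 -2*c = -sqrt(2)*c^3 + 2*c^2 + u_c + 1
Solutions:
 u(c) = C1 + sqrt(2)*c^4/4 - 2*c^3/3 - c^2 - c


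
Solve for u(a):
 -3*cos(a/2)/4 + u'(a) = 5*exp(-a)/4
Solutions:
 u(a) = C1 + 3*sin(a/2)/2 - 5*exp(-a)/4


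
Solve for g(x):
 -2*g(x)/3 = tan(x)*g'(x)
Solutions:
 g(x) = C1/sin(x)^(2/3)


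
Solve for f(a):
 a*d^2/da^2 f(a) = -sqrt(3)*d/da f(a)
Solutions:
 f(a) = C1 + C2*a^(1 - sqrt(3))


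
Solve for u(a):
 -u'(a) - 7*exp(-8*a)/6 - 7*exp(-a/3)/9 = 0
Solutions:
 u(a) = C1 + 7*exp(-8*a)/48 + 7*exp(-a/3)/3


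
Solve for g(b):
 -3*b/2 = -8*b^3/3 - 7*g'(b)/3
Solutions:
 g(b) = C1 - 2*b^4/7 + 9*b^2/28


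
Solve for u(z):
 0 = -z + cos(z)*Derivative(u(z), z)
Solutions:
 u(z) = C1 + Integral(z/cos(z), z)


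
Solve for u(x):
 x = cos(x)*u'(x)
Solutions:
 u(x) = C1 + Integral(x/cos(x), x)


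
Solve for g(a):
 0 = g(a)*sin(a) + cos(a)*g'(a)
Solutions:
 g(a) = C1*cos(a)


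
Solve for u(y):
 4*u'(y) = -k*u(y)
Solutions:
 u(y) = C1*exp(-k*y/4)


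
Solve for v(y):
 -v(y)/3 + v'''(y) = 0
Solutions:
 v(y) = C3*exp(3^(2/3)*y/3) + (C1*sin(3^(1/6)*y/2) + C2*cos(3^(1/6)*y/2))*exp(-3^(2/3)*y/6)


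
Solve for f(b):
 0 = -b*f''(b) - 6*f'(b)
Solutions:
 f(b) = C1 + C2/b^5


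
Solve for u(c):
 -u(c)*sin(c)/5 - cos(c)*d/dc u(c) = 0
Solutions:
 u(c) = C1*cos(c)^(1/5)


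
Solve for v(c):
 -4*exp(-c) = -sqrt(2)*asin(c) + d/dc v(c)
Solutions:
 v(c) = C1 + sqrt(2)*c*asin(c) + sqrt(2)*sqrt(1 - c^2) + 4*exp(-c)


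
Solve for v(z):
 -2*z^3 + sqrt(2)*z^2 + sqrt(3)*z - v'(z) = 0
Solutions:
 v(z) = C1 - z^4/2 + sqrt(2)*z^3/3 + sqrt(3)*z^2/2


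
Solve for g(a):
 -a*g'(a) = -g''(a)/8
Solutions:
 g(a) = C1 + C2*erfi(2*a)


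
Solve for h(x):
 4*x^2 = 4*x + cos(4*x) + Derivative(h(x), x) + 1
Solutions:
 h(x) = C1 + 4*x^3/3 - 2*x^2 - x - sin(4*x)/4


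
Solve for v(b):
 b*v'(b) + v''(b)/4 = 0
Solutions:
 v(b) = C1 + C2*erf(sqrt(2)*b)


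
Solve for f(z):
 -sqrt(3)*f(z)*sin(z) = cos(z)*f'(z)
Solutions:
 f(z) = C1*cos(z)^(sqrt(3))


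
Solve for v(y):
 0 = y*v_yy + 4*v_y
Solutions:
 v(y) = C1 + C2/y^3


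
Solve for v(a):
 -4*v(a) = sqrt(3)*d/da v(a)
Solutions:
 v(a) = C1*exp(-4*sqrt(3)*a/3)


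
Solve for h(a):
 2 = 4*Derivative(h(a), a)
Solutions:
 h(a) = C1 + a/2


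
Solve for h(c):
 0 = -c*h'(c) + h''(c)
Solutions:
 h(c) = C1 + C2*erfi(sqrt(2)*c/2)


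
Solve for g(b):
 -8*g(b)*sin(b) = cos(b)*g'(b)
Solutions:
 g(b) = C1*cos(b)^8


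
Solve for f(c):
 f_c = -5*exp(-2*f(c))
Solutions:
 f(c) = log(-sqrt(C1 - 10*c))
 f(c) = log(C1 - 10*c)/2


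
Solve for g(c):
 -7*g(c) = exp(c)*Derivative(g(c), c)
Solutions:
 g(c) = C1*exp(7*exp(-c))


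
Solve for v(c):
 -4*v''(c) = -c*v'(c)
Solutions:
 v(c) = C1 + C2*erfi(sqrt(2)*c/4)


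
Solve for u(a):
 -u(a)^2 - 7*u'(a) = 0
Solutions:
 u(a) = 7/(C1 + a)


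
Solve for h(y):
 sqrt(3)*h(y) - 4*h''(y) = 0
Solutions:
 h(y) = C1*exp(-3^(1/4)*y/2) + C2*exp(3^(1/4)*y/2)


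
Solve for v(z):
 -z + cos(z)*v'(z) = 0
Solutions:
 v(z) = C1 + Integral(z/cos(z), z)


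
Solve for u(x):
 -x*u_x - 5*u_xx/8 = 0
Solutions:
 u(x) = C1 + C2*erf(2*sqrt(5)*x/5)


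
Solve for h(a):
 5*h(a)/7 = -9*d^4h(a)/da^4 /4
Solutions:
 h(a) = (C1*sin(sqrt(3)*5^(1/4)*7^(3/4)*a/21) + C2*cos(sqrt(3)*5^(1/4)*7^(3/4)*a/21))*exp(-sqrt(3)*5^(1/4)*7^(3/4)*a/21) + (C3*sin(sqrt(3)*5^(1/4)*7^(3/4)*a/21) + C4*cos(sqrt(3)*5^(1/4)*7^(3/4)*a/21))*exp(sqrt(3)*5^(1/4)*7^(3/4)*a/21)


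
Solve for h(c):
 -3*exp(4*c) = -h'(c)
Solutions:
 h(c) = C1 + 3*exp(4*c)/4


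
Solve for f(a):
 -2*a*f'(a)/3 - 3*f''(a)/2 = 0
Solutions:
 f(a) = C1 + C2*erf(sqrt(2)*a/3)


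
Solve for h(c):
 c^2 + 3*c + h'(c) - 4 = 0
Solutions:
 h(c) = C1 - c^3/3 - 3*c^2/2 + 4*c


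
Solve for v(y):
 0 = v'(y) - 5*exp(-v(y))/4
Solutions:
 v(y) = log(C1 + 5*y/4)


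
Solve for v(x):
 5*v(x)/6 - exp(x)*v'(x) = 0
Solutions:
 v(x) = C1*exp(-5*exp(-x)/6)


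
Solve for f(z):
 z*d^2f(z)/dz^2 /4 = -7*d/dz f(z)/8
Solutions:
 f(z) = C1 + C2/z^(5/2)


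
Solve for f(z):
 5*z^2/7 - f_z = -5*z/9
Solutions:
 f(z) = C1 + 5*z^3/21 + 5*z^2/18


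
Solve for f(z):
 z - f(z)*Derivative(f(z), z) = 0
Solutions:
 f(z) = -sqrt(C1 + z^2)
 f(z) = sqrt(C1 + z^2)


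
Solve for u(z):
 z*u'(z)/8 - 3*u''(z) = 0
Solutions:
 u(z) = C1 + C2*erfi(sqrt(3)*z/12)


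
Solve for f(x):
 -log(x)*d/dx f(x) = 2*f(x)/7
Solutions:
 f(x) = C1*exp(-2*li(x)/7)


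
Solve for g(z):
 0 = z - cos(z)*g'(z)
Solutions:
 g(z) = C1 + Integral(z/cos(z), z)


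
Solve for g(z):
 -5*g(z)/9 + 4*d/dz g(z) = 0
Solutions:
 g(z) = C1*exp(5*z/36)


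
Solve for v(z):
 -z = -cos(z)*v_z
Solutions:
 v(z) = C1 + Integral(z/cos(z), z)


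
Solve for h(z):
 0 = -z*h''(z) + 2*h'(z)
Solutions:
 h(z) = C1 + C2*z^3


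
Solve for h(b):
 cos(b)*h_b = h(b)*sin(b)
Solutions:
 h(b) = C1/cos(b)


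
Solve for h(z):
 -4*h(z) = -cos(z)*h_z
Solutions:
 h(z) = C1*(sin(z)^2 + 2*sin(z) + 1)/(sin(z)^2 - 2*sin(z) + 1)


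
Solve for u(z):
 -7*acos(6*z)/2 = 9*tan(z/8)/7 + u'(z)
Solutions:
 u(z) = C1 - 7*z*acos(6*z)/2 + 7*sqrt(1 - 36*z^2)/12 + 72*log(cos(z/8))/7


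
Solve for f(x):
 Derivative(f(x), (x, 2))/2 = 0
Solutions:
 f(x) = C1 + C2*x


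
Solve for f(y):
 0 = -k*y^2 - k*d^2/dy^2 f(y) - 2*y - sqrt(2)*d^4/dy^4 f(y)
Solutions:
 f(y) = C1 + C2*y + C3*exp(-2^(3/4)*y*sqrt(-k)/2) + C4*exp(2^(3/4)*y*sqrt(-k)/2) - y^4/12 - y^3/(3*k) + sqrt(2)*y^2/k


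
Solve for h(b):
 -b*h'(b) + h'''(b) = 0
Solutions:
 h(b) = C1 + Integral(C2*airyai(b) + C3*airybi(b), b)


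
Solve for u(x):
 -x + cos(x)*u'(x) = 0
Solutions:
 u(x) = C1 + Integral(x/cos(x), x)


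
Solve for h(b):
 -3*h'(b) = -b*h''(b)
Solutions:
 h(b) = C1 + C2*b^4


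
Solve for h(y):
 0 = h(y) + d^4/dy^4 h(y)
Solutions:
 h(y) = (C1*sin(sqrt(2)*y/2) + C2*cos(sqrt(2)*y/2))*exp(-sqrt(2)*y/2) + (C3*sin(sqrt(2)*y/2) + C4*cos(sqrt(2)*y/2))*exp(sqrt(2)*y/2)


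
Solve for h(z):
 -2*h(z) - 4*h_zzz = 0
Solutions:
 h(z) = C3*exp(-2^(2/3)*z/2) + (C1*sin(2^(2/3)*sqrt(3)*z/4) + C2*cos(2^(2/3)*sqrt(3)*z/4))*exp(2^(2/3)*z/4)


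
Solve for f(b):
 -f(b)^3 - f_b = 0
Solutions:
 f(b) = -sqrt(2)*sqrt(-1/(C1 - b))/2
 f(b) = sqrt(2)*sqrt(-1/(C1 - b))/2


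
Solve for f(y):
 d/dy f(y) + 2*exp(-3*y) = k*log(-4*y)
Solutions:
 f(y) = C1 + k*y*log(-y) + k*y*(-1 + 2*log(2)) + 2*exp(-3*y)/3


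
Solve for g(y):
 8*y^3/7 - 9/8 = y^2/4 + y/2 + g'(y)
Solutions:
 g(y) = C1 + 2*y^4/7 - y^3/12 - y^2/4 - 9*y/8


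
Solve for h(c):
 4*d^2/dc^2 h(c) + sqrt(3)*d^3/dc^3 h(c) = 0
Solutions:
 h(c) = C1 + C2*c + C3*exp(-4*sqrt(3)*c/3)


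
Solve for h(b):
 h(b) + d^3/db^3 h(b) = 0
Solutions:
 h(b) = C3*exp(-b) + (C1*sin(sqrt(3)*b/2) + C2*cos(sqrt(3)*b/2))*exp(b/2)


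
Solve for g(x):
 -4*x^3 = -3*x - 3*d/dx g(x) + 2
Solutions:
 g(x) = C1 + x^4/3 - x^2/2 + 2*x/3


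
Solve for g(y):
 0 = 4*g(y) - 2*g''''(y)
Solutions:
 g(y) = C1*exp(-2^(1/4)*y) + C2*exp(2^(1/4)*y) + C3*sin(2^(1/4)*y) + C4*cos(2^(1/4)*y)


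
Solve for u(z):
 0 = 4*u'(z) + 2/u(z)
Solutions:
 u(z) = -sqrt(C1 - z)
 u(z) = sqrt(C1 - z)


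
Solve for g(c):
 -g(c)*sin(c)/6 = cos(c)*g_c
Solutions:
 g(c) = C1*cos(c)^(1/6)


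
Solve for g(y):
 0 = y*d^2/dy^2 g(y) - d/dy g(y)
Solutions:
 g(y) = C1 + C2*y^2


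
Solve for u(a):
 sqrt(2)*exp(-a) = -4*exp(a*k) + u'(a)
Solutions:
 u(a) = C1 - sqrt(2)*exp(-a) + 4*exp(a*k)/k


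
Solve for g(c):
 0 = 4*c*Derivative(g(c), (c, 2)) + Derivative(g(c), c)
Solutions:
 g(c) = C1 + C2*c^(3/4)


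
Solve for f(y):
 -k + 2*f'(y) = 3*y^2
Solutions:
 f(y) = C1 + k*y/2 + y^3/2


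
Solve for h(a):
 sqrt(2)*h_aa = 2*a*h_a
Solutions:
 h(a) = C1 + C2*erfi(2^(3/4)*a/2)


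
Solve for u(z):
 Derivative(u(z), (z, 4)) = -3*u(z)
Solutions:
 u(z) = (C1*sin(sqrt(2)*3^(1/4)*z/2) + C2*cos(sqrt(2)*3^(1/4)*z/2))*exp(-sqrt(2)*3^(1/4)*z/2) + (C3*sin(sqrt(2)*3^(1/4)*z/2) + C4*cos(sqrt(2)*3^(1/4)*z/2))*exp(sqrt(2)*3^(1/4)*z/2)


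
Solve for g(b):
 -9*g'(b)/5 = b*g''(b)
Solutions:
 g(b) = C1 + C2/b^(4/5)


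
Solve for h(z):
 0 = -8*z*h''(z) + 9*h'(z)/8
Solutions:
 h(z) = C1 + C2*z^(73/64)


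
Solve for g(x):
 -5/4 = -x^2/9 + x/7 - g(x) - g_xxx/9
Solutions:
 g(x) = C3*exp(-3^(2/3)*x) - x^2/9 + x/7 + (C1*sin(3*3^(1/6)*x/2) + C2*cos(3*3^(1/6)*x/2))*exp(3^(2/3)*x/2) + 5/4


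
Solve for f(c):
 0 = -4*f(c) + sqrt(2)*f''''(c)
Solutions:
 f(c) = C1*exp(-2^(3/8)*c) + C2*exp(2^(3/8)*c) + C3*sin(2^(3/8)*c) + C4*cos(2^(3/8)*c)


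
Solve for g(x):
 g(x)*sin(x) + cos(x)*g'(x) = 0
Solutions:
 g(x) = C1*cos(x)


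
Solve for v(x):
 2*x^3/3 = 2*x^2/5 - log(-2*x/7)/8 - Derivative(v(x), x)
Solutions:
 v(x) = C1 - x^4/6 + 2*x^3/15 - x*log(-x)/8 + x*(-log(2) + 1 + log(7))/8


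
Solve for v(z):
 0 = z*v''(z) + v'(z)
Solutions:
 v(z) = C1 + C2*log(z)


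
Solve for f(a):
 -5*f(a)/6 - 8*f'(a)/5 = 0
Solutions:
 f(a) = C1*exp(-25*a/48)


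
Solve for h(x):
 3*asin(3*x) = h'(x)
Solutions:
 h(x) = C1 + 3*x*asin(3*x) + sqrt(1 - 9*x^2)


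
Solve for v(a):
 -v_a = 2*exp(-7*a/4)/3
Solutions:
 v(a) = C1 + 8*exp(-7*a/4)/21


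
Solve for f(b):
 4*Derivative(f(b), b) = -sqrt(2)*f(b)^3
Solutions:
 f(b) = -sqrt(2)*sqrt(-1/(C1 - sqrt(2)*b))
 f(b) = sqrt(2)*sqrt(-1/(C1 - sqrt(2)*b))


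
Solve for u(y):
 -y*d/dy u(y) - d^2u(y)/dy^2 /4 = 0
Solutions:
 u(y) = C1 + C2*erf(sqrt(2)*y)


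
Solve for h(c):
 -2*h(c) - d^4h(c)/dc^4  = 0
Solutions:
 h(c) = (C1*sin(2^(3/4)*c/2) + C2*cos(2^(3/4)*c/2))*exp(-2^(3/4)*c/2) + (C3*sin(2^(3/4)*c/2) + C4*cos(2^(3/4)*c/2))*exp(2^(3/4)*c/2)


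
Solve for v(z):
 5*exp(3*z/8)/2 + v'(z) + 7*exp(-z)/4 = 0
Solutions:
 v(z) = C1 - 20*exp(3*z/8)/3 + 7*exp(-z)/4


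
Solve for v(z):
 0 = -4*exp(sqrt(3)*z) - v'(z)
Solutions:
 v(z) = C1 - 4*sqrt(3)*exp(sqrt(3)*z)/3


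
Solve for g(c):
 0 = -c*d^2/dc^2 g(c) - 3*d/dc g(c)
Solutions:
 g(c) = C1 + C2/c^2


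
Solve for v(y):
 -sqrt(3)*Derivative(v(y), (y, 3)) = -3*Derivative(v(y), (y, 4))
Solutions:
 v(y) = C1 + C2*y + C3*y^2 + C4*exp(sqrt(3)*y/3)


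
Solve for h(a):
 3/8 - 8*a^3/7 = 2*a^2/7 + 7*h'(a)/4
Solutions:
 h(a) = C1 - 8*a^4/49 - 8*a^3/147 + 3*a/14


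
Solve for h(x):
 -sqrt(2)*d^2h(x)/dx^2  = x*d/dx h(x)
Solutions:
 h(x) = C1 + C2*erf(2^(1/4)*x/2)


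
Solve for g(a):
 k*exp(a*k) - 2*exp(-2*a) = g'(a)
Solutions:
 g(a) = C1 + exp(a*k) + exp(-2*a)


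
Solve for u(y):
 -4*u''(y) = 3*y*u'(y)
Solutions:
 u(y) = C1 + C2*erf(sqrt(6)*y/4)


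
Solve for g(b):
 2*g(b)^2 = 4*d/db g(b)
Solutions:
 g(b) = -2/(C1 + b)


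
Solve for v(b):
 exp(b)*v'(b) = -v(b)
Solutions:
 v(b) = C1*exp(exp(-b))


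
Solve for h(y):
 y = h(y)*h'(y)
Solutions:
 h(y) = -sqrt(C1 + y^2)
 h(y) = sqrt(C1 + y^2)


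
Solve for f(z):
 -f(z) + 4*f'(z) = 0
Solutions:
 f(z) = C1*exp(z/4)


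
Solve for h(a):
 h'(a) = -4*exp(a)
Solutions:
 h(a) = C1 - 4*exp(a)


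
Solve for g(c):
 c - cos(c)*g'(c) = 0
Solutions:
 g(c) = C1 + Integral(c/cos(c), c)


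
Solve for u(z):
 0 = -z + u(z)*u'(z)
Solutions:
 u(z) = -sqrt(C1 + z^2)
 u(z) = sqrt(C1 + z^2)


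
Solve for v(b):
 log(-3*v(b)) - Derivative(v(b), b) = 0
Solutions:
 -Integral(1/(log(-_y) + log(3)), (_y, v(b))) = C1 - b


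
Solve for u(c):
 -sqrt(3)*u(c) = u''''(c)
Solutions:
 u(c) = (C1*sin(sqrt(2)*3^(1/8)*c/2) + C2*cos(sqrt(2)*3^(1/8)*c/2))*exp(-sqrt(2)*3^(1/8)*c/2) + (C3*sin(sqrt(2)*3^(1/8)*c/2) + C4*cos(sqrt(2)*3^(1/8)*c/2))*exp(sqrt(2)*3^(1/8)*c/2)


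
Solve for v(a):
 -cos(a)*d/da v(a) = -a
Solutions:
 v(a) = C1 + Integral(a/cos(a), a)


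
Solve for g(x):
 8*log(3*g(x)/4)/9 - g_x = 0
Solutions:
 9*Integral(1/(-log(_y) - log(3) + 2*log(2)), (_y, g(x)))/8 = C1 - x


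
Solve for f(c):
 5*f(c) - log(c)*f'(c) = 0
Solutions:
 f(c) = C1*exp(5*li(c))


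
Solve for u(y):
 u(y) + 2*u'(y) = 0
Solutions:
 u(y) = C1*exp(-y/2)


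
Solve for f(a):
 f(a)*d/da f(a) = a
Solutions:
 f(a) = -sqrt(C1 + a^2)
 f(a) = sqrt(C1 + a^2)


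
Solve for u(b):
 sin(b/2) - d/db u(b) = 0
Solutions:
 u(b) = C1 - 2*cos(b/2)


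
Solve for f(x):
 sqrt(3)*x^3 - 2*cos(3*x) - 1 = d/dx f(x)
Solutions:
 f(x) = C1 + sqrt(3)*x^4/4 - x - 2*sin(3*x)/3


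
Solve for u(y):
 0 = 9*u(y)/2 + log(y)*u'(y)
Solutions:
 u(y) = C1*exp(-9*li(y)/2)


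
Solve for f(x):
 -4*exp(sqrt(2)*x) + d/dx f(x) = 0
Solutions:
 f(x) = C1 + 2*sqrt(2)*exp(sqrt(2)*x)


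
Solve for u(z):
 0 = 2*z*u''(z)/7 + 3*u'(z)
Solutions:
 u(z) = C1 + C2/z^(19/2)


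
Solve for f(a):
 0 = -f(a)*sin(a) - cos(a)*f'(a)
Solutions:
 f(a) = C1*cos(a)


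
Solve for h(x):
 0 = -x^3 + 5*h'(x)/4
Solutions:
 h(x) = C1 + x^4/5


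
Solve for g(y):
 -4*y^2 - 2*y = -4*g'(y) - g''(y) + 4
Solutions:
 g(y) = C1 + C2*exp(-4*y) + y^3/3 + y


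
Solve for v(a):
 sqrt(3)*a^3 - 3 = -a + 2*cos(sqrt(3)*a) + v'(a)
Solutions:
 v(a) = C1 + sqrt(3)*a^4/4 + a^2/2 - 3*a - 2*sqrt(3)*sin(sqrt(3)*a)/3


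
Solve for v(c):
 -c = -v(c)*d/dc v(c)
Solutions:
 v(c) = -sqrt(C1 + c^2)
 v(c) = sqrt(C1 + c^2)


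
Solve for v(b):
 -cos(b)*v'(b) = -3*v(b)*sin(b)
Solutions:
 v(b) = C1/cos(b)^3


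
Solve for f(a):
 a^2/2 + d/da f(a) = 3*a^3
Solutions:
 f(a) = C1 + 3*a^4/4 - a^3/6


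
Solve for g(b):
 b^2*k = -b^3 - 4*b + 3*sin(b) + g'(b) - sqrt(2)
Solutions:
 g(b) = C1 + b^4/4 + b^3*k/3 + 2*b^2 + sqrt(2)*b + 3*cos(b)


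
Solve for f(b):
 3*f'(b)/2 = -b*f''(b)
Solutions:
 f(b) = C1 + C2/sqrt(b)


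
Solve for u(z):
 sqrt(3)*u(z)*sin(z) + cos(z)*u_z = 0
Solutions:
 u(z) = C1*cos(z)^(sqrt(3))


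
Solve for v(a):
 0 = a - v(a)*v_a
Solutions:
 v(a) = -sqrt(C1 + a^2)
 v(a) = sqrt(C1 + a^2)


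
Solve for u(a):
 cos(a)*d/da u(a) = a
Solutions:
 u(a) = C1 + Integral(a/cos(a), a)


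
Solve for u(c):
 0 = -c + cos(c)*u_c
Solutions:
 u(c) = C1 + Integral(c/cos(c), c)


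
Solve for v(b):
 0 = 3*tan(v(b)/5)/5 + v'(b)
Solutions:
 v(b) = -5*asin(C1*exp(-3*b/25)) + 5*pi
 v(b) = 5*asin(C1*exp(-3*b/25))


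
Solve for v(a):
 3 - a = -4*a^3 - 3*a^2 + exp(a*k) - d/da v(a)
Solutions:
 v(a) = C1 - a^4 - a^3 + a^2/2 - 3*a + exp(a*k)/k


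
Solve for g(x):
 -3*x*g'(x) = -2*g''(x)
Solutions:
 g(x) = C1 + C2*erfi(sqrt(3)*x/2)


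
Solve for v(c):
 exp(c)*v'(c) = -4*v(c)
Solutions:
 v(c) = C1*exp(4*exp(-c))


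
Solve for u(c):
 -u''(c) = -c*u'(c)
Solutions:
 u(c) = C1 + C2*erfi(sqrt(2)*c/2)


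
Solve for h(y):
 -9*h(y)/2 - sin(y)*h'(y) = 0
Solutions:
 h(y) = C1*(cos(y) + 1)^(1/4)*(cos(y)^2 + 2*cos(y) + 1)/((cos(y) - 1)^(1/4)*(cos(y)^2 - 2*cos(y) + 1))


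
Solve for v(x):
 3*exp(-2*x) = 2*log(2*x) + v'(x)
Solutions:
 v(x) = C1 - 2*x*log(x) + 2*x*(1 - log(2)) - 3*exp(-2*x)/2


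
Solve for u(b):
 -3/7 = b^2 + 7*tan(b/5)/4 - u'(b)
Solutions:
 u(b) = C1 + b^3/3 + 3*b/7 - 35*log(cos(b/5))/4


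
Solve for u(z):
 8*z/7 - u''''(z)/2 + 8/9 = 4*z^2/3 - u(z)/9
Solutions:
 u(z) = C1*exp(-2^(1/4)*sqrt(3)*z/3) + C2*exp(2^(1/4)*sqrt(3)*z/3) + C3*sin(2^(1/4)*sqrt(3)*z/3) + C4*cos(2^(1/4)*sqrt(3)*z/3) + 12*z^2 - 72*z/7 - 8


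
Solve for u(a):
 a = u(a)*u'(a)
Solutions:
 u(a) = -sqrt(C1 + a^2)
 u(a) = sqrt(C1 + a^2)


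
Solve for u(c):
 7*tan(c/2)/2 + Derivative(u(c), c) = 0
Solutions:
 u(c) = C1 + 7*log(cos(c/2))


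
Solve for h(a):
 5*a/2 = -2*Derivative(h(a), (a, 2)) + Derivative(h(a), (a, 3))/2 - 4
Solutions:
 h(a) = C1 + C2*a + C3*exp(4*a) - 5*a^3/24 - 37*a^2/32


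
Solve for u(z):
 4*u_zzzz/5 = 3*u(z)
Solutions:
 u(z) = C1*exp(-15^(1/4)*sqrt(2)*z/2) + C2*exp(15^(1/4)*sqrt(2)*z/2) + C3*sin(15^(1/4)*sqrt(2)*z/2) + C4*cos(15^(1/4)*sqrt(2)*z/2)


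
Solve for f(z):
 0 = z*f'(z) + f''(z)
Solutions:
 f(z) = C1 + C2*erf(sqrt(2)*z/2)


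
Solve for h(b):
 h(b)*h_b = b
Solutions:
 h(b) = -sqrt(C1 + b^2)
 h(b) = sqrt(C1 + b^2)


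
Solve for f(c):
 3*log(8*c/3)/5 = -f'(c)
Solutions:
 f(c) = C1 - 3*c*log(c)/5 - 9*c*log(2)/5 + 3*c/5 + 3*c*log(3)/5


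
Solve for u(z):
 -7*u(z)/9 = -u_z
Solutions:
 u(z) = C1*exp(7*z/9)


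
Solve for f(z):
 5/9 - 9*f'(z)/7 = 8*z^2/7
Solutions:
 f(z) = C1 - 8*z^3/27 + 35*z/81
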